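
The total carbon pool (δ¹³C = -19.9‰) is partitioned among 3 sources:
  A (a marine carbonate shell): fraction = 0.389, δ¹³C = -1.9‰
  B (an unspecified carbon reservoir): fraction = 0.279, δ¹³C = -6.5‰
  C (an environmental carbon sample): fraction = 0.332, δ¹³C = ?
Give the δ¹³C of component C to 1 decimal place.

Isotope mass balance: δ_bulk = Σ fᵢ·δᵢ.
-19.9 = 0.389×(-1.9) + 0.279×(-6.5) + 0.332×δ_C
0.332·δ_C = -19.9 − (-2.553) = -17.347
δ_C = -17.347 / 0.332 = -52.25‰

-52.3‰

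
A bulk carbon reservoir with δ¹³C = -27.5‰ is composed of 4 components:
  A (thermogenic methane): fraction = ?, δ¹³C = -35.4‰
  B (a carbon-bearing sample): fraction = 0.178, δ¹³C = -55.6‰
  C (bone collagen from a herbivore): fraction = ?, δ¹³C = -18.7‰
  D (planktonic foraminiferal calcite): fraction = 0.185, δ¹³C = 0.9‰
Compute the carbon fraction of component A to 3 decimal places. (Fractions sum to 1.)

0.351

Let f_A and f_C be the unknown fractions; fractions sum to 1 so f_A + f_C = 0.637.
Mass balance: Σ fᵢ·δᵢ = δ_bulk ⇒ f_A·(-35.4) + f_C·(-18.7) = -27.5 − (-9.730) = -17.770
Substitute f_C = 0.637 − f_A:
f_A·(-35.4 − -18.7) = -17.770 − 0.637×(-18.7) = -5.858
f_A = -5.858 / -16.7 = 0.3508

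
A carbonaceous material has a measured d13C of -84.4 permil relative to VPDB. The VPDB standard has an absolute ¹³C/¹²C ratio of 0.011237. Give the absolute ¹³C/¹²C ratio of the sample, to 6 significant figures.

R_sample = R_standard × (d13C/1000 + 1)
R_sample = 0.011237 × (-84.4/1000 + 1) = 0.011237 × 0.915600
R_sample = 0.0102886

0.0102886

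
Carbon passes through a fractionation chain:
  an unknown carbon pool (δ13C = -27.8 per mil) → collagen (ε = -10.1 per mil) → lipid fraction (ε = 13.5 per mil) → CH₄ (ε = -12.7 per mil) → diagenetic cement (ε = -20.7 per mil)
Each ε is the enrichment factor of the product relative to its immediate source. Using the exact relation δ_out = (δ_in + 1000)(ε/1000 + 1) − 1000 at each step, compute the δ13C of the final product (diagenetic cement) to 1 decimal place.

-56.9 per mil

step 1: δ = (-27.80 + 1000)·(-10.1/1000 + 1) − 1000 = -37.62 per mil
step 2: δ = (-37.62 + 1000)·(13.5/1000 + 1) − 1000 = -24.63 per mil
step 3: δ = (-24.63 + 1000)·(-12.7/1000 + 1) − 1000 = -37.01 per mil
step 4: δ = (-37.01 + 1000)·(-20.7/1000 + 1) − 1000 = -56.95 per mil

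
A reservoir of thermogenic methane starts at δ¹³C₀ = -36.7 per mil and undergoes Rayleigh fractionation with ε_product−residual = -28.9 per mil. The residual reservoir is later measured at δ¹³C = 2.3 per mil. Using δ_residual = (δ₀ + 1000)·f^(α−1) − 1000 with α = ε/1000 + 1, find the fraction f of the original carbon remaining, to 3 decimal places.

α − 1 = ε/1000 = -0.0289
(δ_res + 1000)/(δ₀ + 1000) = (2.3 + 1000)/(-36.7 + 1000) = 1002.3/963.3 = 1.040486
f = 1.040486^(1/-0.0289) = exp(ln(1.040486)/-0.0289) = exp(0.03969/-0.0289)
f = exp(-1.3733) = 0.2533

0.253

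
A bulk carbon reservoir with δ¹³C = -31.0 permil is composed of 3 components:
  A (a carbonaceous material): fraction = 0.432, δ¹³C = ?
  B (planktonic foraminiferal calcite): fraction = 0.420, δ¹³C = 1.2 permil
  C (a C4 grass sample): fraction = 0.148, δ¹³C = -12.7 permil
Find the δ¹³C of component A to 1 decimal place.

-68.6 permil

Isotope mass balance: δ_bulk = Σ fᵢ·δᵢ.
-31.0 = 0.432×δ_A + 0.420×(1.2) + 0.148×(-12.7)
0.432·δ_A = -31.0 − (-1.376) = -29.624
δ_A = -29.624 / 0.432 = -68.58 permil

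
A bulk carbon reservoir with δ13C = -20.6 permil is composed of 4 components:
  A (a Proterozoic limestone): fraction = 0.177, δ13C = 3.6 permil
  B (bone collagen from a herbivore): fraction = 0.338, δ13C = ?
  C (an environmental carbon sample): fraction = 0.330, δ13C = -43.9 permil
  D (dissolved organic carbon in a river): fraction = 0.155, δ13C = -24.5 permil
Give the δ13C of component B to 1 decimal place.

-8.7 permil

Isotope mass balance: δ_bulk = Σ fᵢ·δᵢ.
-20.6 = 0.177×(3.6) + 0.338×δ_B + 0.330×(-43.9) + 0.155×(-24.5)
0.338·δ_B = -20.6 − (-17.647) = -2.953
δ_B = -2.953 / 0.338 = -8.74 permil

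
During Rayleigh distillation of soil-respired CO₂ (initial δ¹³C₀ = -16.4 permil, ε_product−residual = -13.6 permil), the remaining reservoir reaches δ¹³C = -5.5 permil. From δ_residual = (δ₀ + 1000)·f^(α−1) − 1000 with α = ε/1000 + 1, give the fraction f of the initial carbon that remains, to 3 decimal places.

0.445

α − 1 = ε/1000 = -0.0136
(δ_res + 1000)/(δ₀ + 1000) = (-5.5 + 1000)/(-16.4 + 1000) = 994.5/983.6 = 1.011082
f = 1.011082^(1/-0.0136) = exp(ln(1.011082)/-0.0136) = exp(0.01102/-0.0136)
f = exp(-0.8104) = 0.4447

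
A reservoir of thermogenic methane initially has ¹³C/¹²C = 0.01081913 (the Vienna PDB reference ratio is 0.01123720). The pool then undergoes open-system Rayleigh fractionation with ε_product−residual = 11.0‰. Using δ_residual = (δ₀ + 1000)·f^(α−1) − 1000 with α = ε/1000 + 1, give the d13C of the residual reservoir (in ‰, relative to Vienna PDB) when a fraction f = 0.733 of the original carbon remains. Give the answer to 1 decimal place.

δ₀ = (0.01081913/0.01123720 − 1)×1000 = (0.962796 − 1)×1000 = -37.204‰
α − 1 = ε/1000 = 0.0110
f^(α−1) = 0.733^(0.0110) = 0.996589
δ_res = (-37.204 + 1000) × 0.996589 − 1000 = 959.512 − 1000 = -40.49‰

-40.5‰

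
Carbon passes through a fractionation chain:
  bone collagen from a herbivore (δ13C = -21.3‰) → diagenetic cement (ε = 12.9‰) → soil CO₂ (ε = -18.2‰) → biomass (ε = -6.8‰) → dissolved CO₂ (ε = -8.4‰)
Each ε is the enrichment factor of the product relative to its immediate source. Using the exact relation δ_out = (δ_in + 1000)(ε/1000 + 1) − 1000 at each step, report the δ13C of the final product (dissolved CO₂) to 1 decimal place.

-41.5‰

step 1: δ = (-21.30 + 1000)·(12.9/1000 + 1) − 1000 = -8.67‰
step 2: δ = (-8.67 + 1000)·(-18.2/1000 + 1) − 1000 = -26.72‰
step 3: δ = (-26.72 + 1000)·(-6.8/1000 + 1) − 1000 = -33.34‰
step 4: δ = (-33.34 + 1000)·(-8.4/1000 + 1) − 1000 = -41.46‰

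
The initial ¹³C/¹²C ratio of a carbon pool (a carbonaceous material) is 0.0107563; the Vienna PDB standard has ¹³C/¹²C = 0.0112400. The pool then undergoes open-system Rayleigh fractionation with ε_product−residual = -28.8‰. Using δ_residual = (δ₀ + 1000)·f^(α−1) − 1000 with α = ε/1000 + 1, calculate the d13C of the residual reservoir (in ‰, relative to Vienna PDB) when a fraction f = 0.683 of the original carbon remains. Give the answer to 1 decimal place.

δ₀ = (0.0107563/0.0112400 − 1)×1000 = (0.956966 − 1)×1000 = -43.034‰
α − 1 = ε/1000 = -0.0288
f^(α−1) = 0.683^(-0.0288) = 1.011041
δ_res = (-43.034 + 1000) × 1.011041 − 1000 = 967.532 − 1000 = -32.47‰

-32.5‰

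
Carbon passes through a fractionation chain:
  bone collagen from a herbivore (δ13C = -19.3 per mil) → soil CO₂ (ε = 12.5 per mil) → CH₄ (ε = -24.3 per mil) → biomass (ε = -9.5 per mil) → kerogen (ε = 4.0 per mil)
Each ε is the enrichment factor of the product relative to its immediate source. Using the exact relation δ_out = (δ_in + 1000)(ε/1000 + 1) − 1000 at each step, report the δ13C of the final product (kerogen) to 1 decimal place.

step 1: δ = (-19.30 + 1000)·(12.5/1000 + 1) − 1000 = -7.04 per mil
step 2: δ = (-7.04 + 1000)·(-24.3/1000 + 1) − 1000 = -31.17 per mil
step 3: δ = (-31.17 + 1000)·(-9.5/1000 + 1) − 1000 = -40.37 per mil
step 4: δ = (-40.37 + 1000)·(4.0/1000 + 1) − 1000 = -36.54 per mil

-36.5 per mil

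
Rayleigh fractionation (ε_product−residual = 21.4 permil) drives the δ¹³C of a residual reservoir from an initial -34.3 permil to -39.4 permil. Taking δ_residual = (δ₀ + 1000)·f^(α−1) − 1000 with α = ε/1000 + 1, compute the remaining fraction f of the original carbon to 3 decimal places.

0.781

α − 1 = ε/1000 = 0.0214
(δ_res + 1000)/(δ₀ + 1000) = (-39.4 + 1000)/(-34.3 + 1000) = 960.6/965.7 = 0.994719
f = 0.994719^(1/0.0214) = exp(ln(0.994719)/0.0214) = exp(-0.00530/0.0214)
f = exp(-0.2474) = 0.7808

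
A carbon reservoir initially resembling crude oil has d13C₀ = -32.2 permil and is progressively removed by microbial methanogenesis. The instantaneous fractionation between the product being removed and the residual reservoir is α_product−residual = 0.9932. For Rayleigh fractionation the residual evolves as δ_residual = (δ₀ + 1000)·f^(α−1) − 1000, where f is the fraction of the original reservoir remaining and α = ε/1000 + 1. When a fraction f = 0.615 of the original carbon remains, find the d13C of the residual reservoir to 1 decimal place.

-29.0 permil

Rayleigh residual: δ_res = (δ₀ + 1000)·f^(α−1) − 1000
α − 1 = -0.00680
f^(α−1) = 0.615^(-0.00680) = 1.003311
δ_res = (-32.2 + 1000) × 1.003311 − 1000 = 971.005 − 1000 = -29.00 permil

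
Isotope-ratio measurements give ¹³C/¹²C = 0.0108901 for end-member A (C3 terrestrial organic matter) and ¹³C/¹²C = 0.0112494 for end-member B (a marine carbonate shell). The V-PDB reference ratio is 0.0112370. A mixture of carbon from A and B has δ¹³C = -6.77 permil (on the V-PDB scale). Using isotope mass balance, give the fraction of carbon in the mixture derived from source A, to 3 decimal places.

δ_A = (0.0108901/0.0112370 − 1)×1000 = (0.969129 − 1)×1000 = -30.871 permil
δ_B = (0.0112494/0.0112370 − 1)×1000 = (1.001103 − 1)×1000 = 1.103 permil
f_A = (δ_mix − δ_B)/(δ_A − δ_B) = (-6.77 − (1.103))/(-30.871 − (1.103))
f_A = -7.873 / -31.975 = 0.2462

0.246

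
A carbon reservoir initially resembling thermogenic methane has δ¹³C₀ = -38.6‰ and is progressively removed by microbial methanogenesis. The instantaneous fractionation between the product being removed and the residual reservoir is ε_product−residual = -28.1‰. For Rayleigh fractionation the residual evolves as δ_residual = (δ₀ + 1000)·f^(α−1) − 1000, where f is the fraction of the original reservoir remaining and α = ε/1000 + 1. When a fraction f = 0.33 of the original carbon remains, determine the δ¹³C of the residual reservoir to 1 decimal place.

Rayleigh residual: δ_res = (δ₀ + 1000)·f^(α−1) − 1000
α = ε/1000 + 1 = 0.97190, so α − 1 = -0.02810
f^(α−1) = 0.33^(-0.02810) = 1.031644
δ_res = (-38.6 + 1000) × 1.031644 − 1000 = 991.822 − 1000 = -8.18‰

-8.2‰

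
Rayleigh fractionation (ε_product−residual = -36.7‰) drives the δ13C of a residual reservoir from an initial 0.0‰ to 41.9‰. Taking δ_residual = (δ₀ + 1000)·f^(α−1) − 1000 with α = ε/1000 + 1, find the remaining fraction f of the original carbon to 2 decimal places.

α − 1 = ε/1000 = -0.0367
(δ_res + 1000)/(δ₀ + 1000) = (41.9 + 1000)/(-0.0 + 1000) = 1041.9/1000.0 = 1.041900
f = 1.041900^(1/-0.0367) = exp(ln(1.041900)/-0.0367) = exp(0.04105/-0.0367)
f = exp(-1.1184) = 0.3268

0.33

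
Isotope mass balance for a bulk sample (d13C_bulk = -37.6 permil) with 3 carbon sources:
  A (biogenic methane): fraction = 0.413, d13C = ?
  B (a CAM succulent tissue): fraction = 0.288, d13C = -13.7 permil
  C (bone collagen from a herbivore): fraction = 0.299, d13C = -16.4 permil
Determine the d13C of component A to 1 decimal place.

-69.6 permil

Isotope mass balance: δ_bulk = Σ fᵢ·δᵢ.
-37.6 = 0.413×δ_A + 0.288×(-13.7) + 0.299×(-16.4)
0.413·δ_A = -37.6 − (-8.849) = -28.751
δ_A = -28.751 / 0.413 = -69.61 permil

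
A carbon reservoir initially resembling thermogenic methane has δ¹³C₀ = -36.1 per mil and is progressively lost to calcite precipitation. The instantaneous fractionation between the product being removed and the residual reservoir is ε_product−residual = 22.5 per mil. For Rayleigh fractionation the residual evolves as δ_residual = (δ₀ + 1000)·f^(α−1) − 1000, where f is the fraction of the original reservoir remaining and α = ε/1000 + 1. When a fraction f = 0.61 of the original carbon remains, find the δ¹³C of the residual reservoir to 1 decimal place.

-46.8 per mil

Rayleigh residual: δ_res = (δ₀ + 1000)·f^(α−1) − 1000
α = ε/1000 + 1 = 1.02250, so α − 1 = 0.02250
f^(α−1) = 0.61^(0.02250) = 0.988940
δ_res = (-36.1 + 1000) × 0.988940 − 1000 = 953.239 − 1000 = -46.76 per mil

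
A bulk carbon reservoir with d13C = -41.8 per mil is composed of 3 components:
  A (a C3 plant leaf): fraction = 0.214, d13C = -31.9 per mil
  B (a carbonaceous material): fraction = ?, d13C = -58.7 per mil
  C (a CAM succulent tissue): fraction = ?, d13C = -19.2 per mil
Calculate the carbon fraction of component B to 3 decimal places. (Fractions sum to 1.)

0.503

Let f_B and f_C be the unknown fractions; fractions sum to 1 so f_B + f_C = 0.786.
Mass balance: Σ fᵢ·δᵢ = δ_bulk ⇒ f_B·(-58.7) + f_C·(-19.2) = -41.8 − (-6.827) = -34.973
Substitute f_C = 0.786 − f_B:
f_B·(-58.7 − -19.2) = -34.973 − 0.786×(-19.2) = -19.882
f_B = -19.882 / -39.5 = 0.5033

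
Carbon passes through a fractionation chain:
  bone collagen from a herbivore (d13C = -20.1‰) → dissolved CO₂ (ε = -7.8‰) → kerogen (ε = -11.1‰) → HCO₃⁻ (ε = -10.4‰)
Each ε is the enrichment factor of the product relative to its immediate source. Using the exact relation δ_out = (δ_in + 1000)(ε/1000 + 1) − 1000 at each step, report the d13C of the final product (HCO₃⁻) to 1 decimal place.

step 1: δ = (-20.10 + 1000)·(-7.8/1000 + 1) − 1000 = -27.74‰
step 2: δ = (-27.74 + 1000)·(-11.1/1000 + 1) − 1000 = -38.54‰
step 3: δ = (-38.54 + 1000)·(-10.4/1000 + 1) − 1000 = -48.53‰

-48.5‰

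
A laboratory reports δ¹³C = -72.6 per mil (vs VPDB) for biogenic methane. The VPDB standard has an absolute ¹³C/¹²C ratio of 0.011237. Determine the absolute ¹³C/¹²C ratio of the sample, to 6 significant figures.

0.0104212

R_sample = R_standard × (δ¹³C/1000 + 1)
R_sample = 0.011237 × (-72.6/1000 + 1) = 0.011237 × 0.927400
R_sample = 0.0104212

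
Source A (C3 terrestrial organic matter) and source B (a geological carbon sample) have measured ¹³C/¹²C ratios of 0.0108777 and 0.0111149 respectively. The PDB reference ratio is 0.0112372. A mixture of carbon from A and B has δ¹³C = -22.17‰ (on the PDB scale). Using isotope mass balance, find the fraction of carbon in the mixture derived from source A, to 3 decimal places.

0.535

δ_A = (0.0108777/0.0112372 − 1)×1000 = (0.968008 − 1)×1000 = -31.992‰
δ_B = (0.0111149/0.0112372 − 1)×1000 = (0.989117 − 1)×1000 = -10.883‰
f_A = (δ_mix − δ_B)/(δ_A − δ_B) = (-22.17 − (-10.883))/(-31.992 − (-10.883))
f_A = -11.287 / -21.108 = 0.5347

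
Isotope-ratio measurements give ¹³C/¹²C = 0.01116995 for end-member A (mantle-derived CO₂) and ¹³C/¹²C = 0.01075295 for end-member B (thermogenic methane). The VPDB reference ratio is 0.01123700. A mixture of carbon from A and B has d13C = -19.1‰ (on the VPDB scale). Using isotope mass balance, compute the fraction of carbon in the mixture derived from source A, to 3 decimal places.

δ_A = (0.01116995/0.01123700 − 1)×1000 = (0.994033 − 1)×1000 = -5.967‰
δ_B = (0.01075295/0.01123700 − 1)×1000 = (0.956924 − 1)×1000 = -43.076‰
f_A = (δ_mix − δ_B)/(δ_A − δ_B) = (-19.1 − (-43.076))/(-5.967 − (-43.076))
f_A = 23.976 / 37.110 = 0.6461

0.646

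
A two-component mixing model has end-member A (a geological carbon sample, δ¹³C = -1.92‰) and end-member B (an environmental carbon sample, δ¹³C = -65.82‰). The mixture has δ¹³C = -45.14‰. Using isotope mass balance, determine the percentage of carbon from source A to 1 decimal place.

32.4%

δ_mix = f_A·δ_A + (1 − f_A)·δ_B  ⇒  f_A = (δ_mix − δ_B)/(δ_A − δ_B)
f_A = (-45.14 − (-65.82)) / (-1.92 − (-65.82))
f_A = 20.68 / 63.90 = 0.3236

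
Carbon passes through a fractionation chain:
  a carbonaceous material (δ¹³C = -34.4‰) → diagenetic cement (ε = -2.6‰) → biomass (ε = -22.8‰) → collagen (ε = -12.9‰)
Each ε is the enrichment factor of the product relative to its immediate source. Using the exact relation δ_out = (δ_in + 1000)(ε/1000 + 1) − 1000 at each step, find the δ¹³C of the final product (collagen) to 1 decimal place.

-71.0‰

step 1: δ = (-34.40 + 1000)·(-2.6/1000 + 1) − 1000 = -36.91‰
step 2: δ = (-36.91 + 1000)·(-22.8/1000 + 1) − 1000 = -58.87‰
step 3: δ = (-58.87 + 1000)·(-12.9/1000 + 1) − 1000 = -71.01‰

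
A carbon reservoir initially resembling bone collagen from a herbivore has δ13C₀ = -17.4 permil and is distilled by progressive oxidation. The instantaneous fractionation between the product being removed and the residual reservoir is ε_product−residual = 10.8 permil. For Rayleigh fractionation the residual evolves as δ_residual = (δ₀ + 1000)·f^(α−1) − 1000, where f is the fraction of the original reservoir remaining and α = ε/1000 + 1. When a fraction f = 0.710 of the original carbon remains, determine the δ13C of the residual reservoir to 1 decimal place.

-21.0 permil

Rayleigh residual: δ_res = (δ₀ + 1000)·f^(α−1) − 1000
α = ε/1000 + 1 = 1.01080, so α − 1 = 0.01080
f^(α−1) = 0.710^(0.01080) = 0.996308
δ_res = (-17.4 + 1000) × 0.996308 − 1000 = 978.972 − 1000 = -21.03 permil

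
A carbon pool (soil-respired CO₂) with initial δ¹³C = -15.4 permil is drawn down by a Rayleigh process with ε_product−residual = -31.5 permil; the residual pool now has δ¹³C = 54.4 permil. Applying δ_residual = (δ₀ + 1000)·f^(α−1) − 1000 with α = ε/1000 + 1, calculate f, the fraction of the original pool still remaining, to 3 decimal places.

α − 1 = ε/1000 = -0.0315
(δ_res + 1000)/(δ₀ + 1000) = (54.4 + 1000)/(-15.4 + 1000) = 1054.4/984.6 = 1.070892
f = 1.070892^(1/-0.0315) = exp(ln(1.070892)/-0.0315) = exp(0.06849/-0.0315)
f = exp(-2.1743) = 0.1137

0.114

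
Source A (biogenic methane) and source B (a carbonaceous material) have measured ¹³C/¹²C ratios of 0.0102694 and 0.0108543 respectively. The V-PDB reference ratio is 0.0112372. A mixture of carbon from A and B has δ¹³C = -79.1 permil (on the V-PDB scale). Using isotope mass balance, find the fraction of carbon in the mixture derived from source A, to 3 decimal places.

δ_A = (0.0102694/0.0112372 − 1)×1000 = (0.913875 − 1)×1000 = -86.125 permil
δ_B = (0.0108543/0.0112372 − 1)×1000 = (0.965926 − 1)×1000 = -34.074 permil
f_A = (δ_mix − δ_B)/(δ_A − δ_B) = (-79.1 − (-34.074))/(-86.125 − (-34.074))
f_A = -45.026 / -52.050 = 0.8650

0.865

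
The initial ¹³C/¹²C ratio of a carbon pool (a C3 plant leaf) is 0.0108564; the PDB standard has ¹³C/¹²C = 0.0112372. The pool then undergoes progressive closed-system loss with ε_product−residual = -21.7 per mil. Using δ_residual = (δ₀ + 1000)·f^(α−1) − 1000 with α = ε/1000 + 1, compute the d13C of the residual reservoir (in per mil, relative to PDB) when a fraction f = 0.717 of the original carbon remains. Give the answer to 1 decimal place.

δ₀ = (0.0108564/0.0112372 − 1)×1000 = (0.966113 − 1)×1000 = -33.887 per mil
α − 1 = ε/1000 = -0.0217
f^(α−1) = 0.717^(-0.0217) = 1.007245
δ_res = (-33.887 + 1000) × 1.007245 − 1000 = 973.112 − 1000 = -26.89 per mil

-26.9 per mil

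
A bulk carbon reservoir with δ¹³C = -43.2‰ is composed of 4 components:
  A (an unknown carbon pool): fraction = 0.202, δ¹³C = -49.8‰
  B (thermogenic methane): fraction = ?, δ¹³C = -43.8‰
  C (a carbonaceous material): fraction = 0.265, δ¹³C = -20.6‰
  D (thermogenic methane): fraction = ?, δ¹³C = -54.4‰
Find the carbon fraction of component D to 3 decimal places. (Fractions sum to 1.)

0.409

Let f_D and f_B be the unknown fractions; fractions sum to 1 so f_D + f_B = 0.533.
Mass balance: Σ fᵢ·δᵢ = δ_bulk ⇒ f_D·(-54.4) + f_B·(-43.8) = -43.2 − (-15.519) = -27.681
Substitute f_B = 0.533 − f_D:
f_D·(-54.4 − -43.8) = -27.681 − 0.533×(-43.8) = -4.336
f_D = -4.336 / -10.6 = 0.4091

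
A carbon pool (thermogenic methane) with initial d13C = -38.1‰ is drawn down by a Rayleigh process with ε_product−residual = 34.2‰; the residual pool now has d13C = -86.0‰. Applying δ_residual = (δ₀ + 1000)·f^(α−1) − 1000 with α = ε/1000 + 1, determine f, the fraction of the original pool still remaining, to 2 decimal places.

0.22

α − 1 = ε/1000 = 0.0342
(δ_res + 1000)/(δ₀ + 1000) = (-86.0 + 1000)/(-38.1 + 1000) = 914.0/961.9 = 0.950203
f = 0.950203^(1/0.0342) = exp(ln(0.950203)/0.0342) = exp(-0.05108/0.0342)
f = exp(-1.4936) = 0.2246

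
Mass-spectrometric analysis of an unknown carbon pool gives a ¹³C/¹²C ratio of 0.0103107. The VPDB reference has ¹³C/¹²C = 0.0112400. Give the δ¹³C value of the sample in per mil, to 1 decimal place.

δ¹³C = (R_sample / R_standard − 1) × 1000
R_sample / R_standard = 0.0103107 / 0.0112400 = 0.917322
δ¹³C = (0.917322 − 1) × 1000 = -82.68 per mil

-82.7 per mil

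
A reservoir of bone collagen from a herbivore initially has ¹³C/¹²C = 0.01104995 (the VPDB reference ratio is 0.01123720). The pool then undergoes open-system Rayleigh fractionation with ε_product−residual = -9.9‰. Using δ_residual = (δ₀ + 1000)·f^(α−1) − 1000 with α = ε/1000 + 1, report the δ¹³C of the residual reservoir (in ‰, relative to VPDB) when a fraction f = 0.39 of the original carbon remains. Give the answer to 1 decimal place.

-7.5‰

δ₀ = (0.01104995/0.01123720 − 1)×1000 = (0.983337 − 1)×1000 = -16.663‰
α − 1 = ε/1000 = -0.0099
f^(α−1) = 0.39^(-0.0099) = 1.009366
δ_res = (-16.663 + 1000) × 1.009366 − 1000 = 992.546 − 1000 = -7.45‰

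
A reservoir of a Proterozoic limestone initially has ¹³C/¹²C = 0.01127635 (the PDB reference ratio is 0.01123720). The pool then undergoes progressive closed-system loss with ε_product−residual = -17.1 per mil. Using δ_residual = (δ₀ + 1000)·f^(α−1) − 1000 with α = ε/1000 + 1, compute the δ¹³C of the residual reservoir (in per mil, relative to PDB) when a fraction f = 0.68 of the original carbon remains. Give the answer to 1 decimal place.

δ₀ = (0.01127635/0.01123720 − 1)×1000 = (1.003484 − 1)×1000 = 3.484 per mil
α − 1 = ε/1000 = -0.0171
f^(α−1) = 0.68^(-0.0171) = 1.006617
δ_res = (3.484 + 1000) × 1.006617 − 1000 = 1010.124 − 1000 = 10.12 per mil

10.1 per mil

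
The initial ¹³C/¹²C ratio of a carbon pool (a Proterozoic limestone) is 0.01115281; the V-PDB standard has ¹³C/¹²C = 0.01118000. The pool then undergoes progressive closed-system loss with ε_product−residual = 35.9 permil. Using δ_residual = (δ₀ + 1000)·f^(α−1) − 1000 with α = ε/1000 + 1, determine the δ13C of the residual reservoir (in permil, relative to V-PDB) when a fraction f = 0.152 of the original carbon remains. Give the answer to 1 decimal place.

-67.7 permil

δ₀ = (0.01115281/0.01118000 − 1)×1000 = (0.997568 − 1)×1000 = -2.432 permil
α − 1 = ε/1000 = 0.0359
f^(α−1) = 0.152^(0.0359) = 0.934605
δ_res = (-2.432 + 1000) × 0.934605 − 1000 = 932.332 − 1000 = -67.67 permil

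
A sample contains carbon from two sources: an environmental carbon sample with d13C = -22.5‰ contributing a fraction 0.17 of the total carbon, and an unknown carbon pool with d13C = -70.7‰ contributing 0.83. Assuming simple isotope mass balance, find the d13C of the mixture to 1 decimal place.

-62.5‰

δ_mix = f_A·δ_A + f_B·δ_B
δ_mix = 0.17 × (-22.5) + 0.83 × (-70.7)
δ_mix = -3.83 + -58.68 = -62.51‰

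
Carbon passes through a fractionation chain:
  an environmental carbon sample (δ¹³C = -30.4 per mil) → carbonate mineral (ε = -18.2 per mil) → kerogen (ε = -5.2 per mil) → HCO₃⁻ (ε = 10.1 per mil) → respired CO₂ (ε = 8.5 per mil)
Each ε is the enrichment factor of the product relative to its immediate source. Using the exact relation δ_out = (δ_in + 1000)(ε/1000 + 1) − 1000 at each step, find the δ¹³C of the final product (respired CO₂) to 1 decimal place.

-35.3 per mil

step 1: δ = (-30.40 + 1000)·(-18.2/1000 + 1) − 1000 = -48.05 per mil
step 2: δ = (-48.05 + 1000)·(-5.2/1000 + 1) − 1000 = -53.00 per mil
step 3: δ = (-53.00 + 1000)·(10.1/1000 + 1) − 1000 = -43.43 per mil
step 4: δ = (-43.43 + 1000)·(8.5/1000 + 1) − 1000 = -35.30 per mil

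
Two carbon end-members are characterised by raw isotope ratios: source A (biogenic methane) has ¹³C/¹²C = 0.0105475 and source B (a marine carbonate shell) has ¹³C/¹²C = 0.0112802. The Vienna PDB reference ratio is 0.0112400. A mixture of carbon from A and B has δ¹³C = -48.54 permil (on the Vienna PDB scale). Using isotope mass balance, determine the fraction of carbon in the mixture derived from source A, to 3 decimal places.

0.799

δ_A = (0.0105475/0.0112400 − 1)×1000 = (0.938390 − 1)×1000 = -61.610 permil
δ_B = (0.0112802/0.0112400 − 1)×1000 = (1.003577 − 1)×1000 = 3.577 permil
f_A = (δ_mix − δ_B)/(δ_A − δ_B) = (-48.54 − (3.577))/(-61.610 − (3.577))
f_A = -52.117 / -65.187 = 0.7995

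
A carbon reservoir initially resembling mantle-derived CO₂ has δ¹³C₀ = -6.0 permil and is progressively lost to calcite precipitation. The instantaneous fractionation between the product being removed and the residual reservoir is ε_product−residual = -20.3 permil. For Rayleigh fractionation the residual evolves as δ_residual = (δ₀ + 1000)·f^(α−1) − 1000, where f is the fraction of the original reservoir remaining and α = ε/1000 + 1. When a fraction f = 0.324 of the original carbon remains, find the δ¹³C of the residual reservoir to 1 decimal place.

Rayleigh residual: δ_res = (δ₀ + 1000)·f^(α−1) − 1000
α = ε/1000 + 1 = 0.97970, so α − 1 = -0.02030
f^(α−1) = 0.324^(-0.02030) = 1.023142
δ_res = (-6.0 + 1000) × 1.023142 − 1000 = 1017.003 − 1000 = 17.00 permil

17.0 permil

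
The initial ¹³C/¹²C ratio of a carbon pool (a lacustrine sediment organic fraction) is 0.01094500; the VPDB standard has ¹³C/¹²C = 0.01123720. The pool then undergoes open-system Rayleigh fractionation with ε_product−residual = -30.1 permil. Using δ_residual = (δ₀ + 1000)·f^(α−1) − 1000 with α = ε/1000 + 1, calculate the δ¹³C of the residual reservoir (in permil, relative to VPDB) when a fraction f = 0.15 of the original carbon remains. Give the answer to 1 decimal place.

δ₀ = (0.01094500/0.01123720 − 1)×1000 = (0.973997 − 1)×1000 = -26.003 permil
α − 1 = ε/1000 = -0.0301
f^(α−1) = 0.15^(-0.0301) = 1.058765
δ_res = (-26.003 + 1000) × 1.058765 − 1000 = 1031.234 − 1000 = 31.23 permil

31.2 permil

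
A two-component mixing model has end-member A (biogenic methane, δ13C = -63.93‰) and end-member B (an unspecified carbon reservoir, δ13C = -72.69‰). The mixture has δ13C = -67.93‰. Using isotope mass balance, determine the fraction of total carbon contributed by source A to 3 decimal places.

0.543

δ_mix = f_A·δ_A + (1 − f_A)·δ_B  ⇒  f_A = (δ_mix − δ_B)/(δ_A − δ_B)
f_A = (-67.93 − (-72.69)) / (-63.93 − (-72.69))
f_A = 4.76 / 8.76 = 0.5434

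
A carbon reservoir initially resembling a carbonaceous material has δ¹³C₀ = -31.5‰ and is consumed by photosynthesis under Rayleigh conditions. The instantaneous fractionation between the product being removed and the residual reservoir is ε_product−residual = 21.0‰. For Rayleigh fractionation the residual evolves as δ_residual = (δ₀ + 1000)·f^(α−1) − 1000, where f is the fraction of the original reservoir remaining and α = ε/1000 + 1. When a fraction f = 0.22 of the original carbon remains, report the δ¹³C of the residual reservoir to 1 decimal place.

-61.8‰

Rayleigh residual: δ_res = (δ₀ + 1000)·f^(α−1) − 1000
α = ε/1000 + 1 = 1.02100, so α − 1 = 0.02100
f^(α−1) = 0.22^(0.02100) = 0.968704
δ_res = (-31.5 + 1000) × 0.968704 − 1000 = 938.189 − 1000 = -61.81‰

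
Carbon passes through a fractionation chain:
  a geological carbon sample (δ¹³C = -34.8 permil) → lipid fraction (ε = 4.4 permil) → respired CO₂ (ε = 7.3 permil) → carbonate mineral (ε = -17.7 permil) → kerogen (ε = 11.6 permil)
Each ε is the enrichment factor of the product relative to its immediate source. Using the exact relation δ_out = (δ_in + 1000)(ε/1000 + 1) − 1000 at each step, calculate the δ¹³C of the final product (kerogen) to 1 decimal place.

-29.6 permil

step 1: δ = (-34.80 + 1000)·(4.4/1000 + 1) − 1000 = -30.55 permil
step 2: δ = (-30.55 + 1000)·(7.3/1000 + 1) − 1000 = -23.48 permil
step 3: δ = (-23.48 + 1000)·(-17.7/1000 + 1) − 1000 = -40.76 permil
step 4: δ = (-40.76 + 1000)·(11.6/1000 + 1) − 1000 = -29.63 permil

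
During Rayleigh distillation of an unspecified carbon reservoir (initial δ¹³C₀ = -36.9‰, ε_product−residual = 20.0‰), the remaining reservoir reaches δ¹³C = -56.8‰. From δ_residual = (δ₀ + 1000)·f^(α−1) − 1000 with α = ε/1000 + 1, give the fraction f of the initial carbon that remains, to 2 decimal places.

0.35

α − 1 = ε/1000 = 0.0200
(δ_res + 1000)/(δ₀ + 1000) = (-56.8 + 1000)/(-36.9 + 1000) = 943.2/963.1 = 0.979338
f = 0.979338^(1/0.0200) = exp(ln(0.979338)/0.0200) = exp(-0.02088/0.0200)
f = exp(-1.0439) = 0.3521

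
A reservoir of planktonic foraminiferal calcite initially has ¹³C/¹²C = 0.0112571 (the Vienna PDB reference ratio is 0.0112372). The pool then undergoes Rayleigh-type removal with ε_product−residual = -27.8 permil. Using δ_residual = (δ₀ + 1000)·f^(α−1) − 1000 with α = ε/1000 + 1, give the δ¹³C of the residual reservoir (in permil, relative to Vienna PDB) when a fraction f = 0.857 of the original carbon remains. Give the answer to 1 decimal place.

6.1 permil

δ₀ = (0.0112571/0.0112372 − 1)×1000 = (1.001771 − 1)×1000 = 1.771 permil
α − 1 = ε/1000 = -0.0278
f^(α−1) = 0.857^(-0.0278) = 1.004299
δ_res = (1.771 + 1000) × 1.004299 − 1000 = 1006.078 − 1000 = 6.08 permil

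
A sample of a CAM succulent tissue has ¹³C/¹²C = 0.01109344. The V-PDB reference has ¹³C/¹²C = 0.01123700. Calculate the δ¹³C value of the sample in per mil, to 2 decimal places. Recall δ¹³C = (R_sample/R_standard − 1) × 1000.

-12.78 per mil

δ¹³C = (R_sample / R_standard − 1) × 1000
R_sample / R_standard = 0.01109344 / 0.01123700 = 0.987224
δ¹³C = (0.987224 − 1) × 1000 = -12.776 per mil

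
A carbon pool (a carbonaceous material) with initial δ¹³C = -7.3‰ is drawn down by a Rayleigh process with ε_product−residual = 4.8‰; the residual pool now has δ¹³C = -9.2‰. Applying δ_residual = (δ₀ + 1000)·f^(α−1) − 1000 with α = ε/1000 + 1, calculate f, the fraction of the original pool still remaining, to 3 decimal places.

α − 1 = ε/1000 = 0.0048
(δ_res + 1000)/(δ₀ + 1000) = (-9.2 + 1000)/(-7.3 + 1000) = 990.8/992.7 = 0.998086
f = 0.998086^(1/0.0048) = exp(ln(0.998086)/0.0048) = exp(-0.00192/0.0048)
f = exp(-0.3991) = 0.6709

0.671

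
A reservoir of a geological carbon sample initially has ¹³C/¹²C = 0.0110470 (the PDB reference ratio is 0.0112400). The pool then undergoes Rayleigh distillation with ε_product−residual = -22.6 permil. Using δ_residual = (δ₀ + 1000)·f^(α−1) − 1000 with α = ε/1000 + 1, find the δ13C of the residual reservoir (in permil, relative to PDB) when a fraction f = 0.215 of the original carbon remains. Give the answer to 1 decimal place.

δ₀ = (0.0110470/0.0112400 − 1)×1000 = (0.982829 − 1)×1000 = -17.171 permil
α − 1 = ε/1000 = -0.0226
f^(α−1) = 0.215^(-0.0226) = 1.035349
δ_res = (-17.171 + 1000) × 1.035349 − 1000 = 1017.571 − 1000 = 17.57 permil

17.6 permil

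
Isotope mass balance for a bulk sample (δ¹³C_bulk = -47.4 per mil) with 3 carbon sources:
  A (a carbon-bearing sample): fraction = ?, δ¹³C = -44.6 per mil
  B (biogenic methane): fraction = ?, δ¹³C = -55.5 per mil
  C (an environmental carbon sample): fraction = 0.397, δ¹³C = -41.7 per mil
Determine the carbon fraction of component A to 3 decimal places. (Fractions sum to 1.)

Let f_A and f_B be the unknown fractions; fractions sum to 1 so f_A + f_B = 0.603.
Mass balance: Σ fᵢ·δᵢ = δ_bulk ⇒ f_A·(-44.6) + f_B·(-55.5) = -47.4 − (-16.555) = -30.845
Substitute f_B = 0.603 − f_A:
f_A·(-44.6 − -55.5) = -30.845 − 0.603×(-55.5) = 2.621
f_A = 2.621 / 10.9 = 0.2405

0.240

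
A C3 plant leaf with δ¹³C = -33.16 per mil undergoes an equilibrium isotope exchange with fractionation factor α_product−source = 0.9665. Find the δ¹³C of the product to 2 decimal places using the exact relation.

-65.55 per mil

δ_product = (δ_source + 1000)·α − 1000
δ_product = (-33.16 + 1000) × 0.9665 − 1000
δ_product = 934.451 − 1000 = -65.549 per mil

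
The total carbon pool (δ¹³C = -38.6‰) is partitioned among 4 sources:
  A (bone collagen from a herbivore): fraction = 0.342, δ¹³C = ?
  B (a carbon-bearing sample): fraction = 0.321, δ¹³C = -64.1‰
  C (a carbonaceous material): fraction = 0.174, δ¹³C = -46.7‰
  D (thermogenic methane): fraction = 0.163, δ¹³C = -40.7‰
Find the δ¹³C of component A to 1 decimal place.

Isotope mass balance: δ_bulk = Σ fᵢ·δᵢ.
-38.6 = 0.342×δ_A + 0.321×(-64.1) + 0.174×(-46.7) + 0.163×(-40.7)
0.342·δ_A = -38.6 − (-35.336) = -3.264
δ_A = -3.264 / 0.342 = -9.54‰

-9.5‰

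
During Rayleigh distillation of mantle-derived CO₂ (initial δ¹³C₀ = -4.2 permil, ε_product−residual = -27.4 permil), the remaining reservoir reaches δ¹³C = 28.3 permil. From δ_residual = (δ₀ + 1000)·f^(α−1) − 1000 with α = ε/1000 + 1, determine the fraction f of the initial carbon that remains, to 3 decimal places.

0.310

α − 1 = ε/1000 = -0.0274
(δ_res + 1000)/(δ₀ + 1000) = (28.3 + 1000)/(-4.2 + 1000) = 1028.3/995.8 = 1.032637
f = 1.032637^(1/-0.0274) = exp(ln(1.032637)/-0.0274) = exp(0.03212/-0.0274)
f = exp(-1.1721) = 0.3097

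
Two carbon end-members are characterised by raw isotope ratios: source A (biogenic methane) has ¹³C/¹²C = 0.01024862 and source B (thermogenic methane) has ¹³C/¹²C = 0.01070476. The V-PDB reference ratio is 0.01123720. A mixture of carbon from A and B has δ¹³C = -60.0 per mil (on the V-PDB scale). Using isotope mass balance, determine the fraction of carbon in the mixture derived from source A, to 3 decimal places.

δ_A = (0.01024862/0.01123720 − 1)×1000 = (0.912026 − 1)×1000 = -87.974 per mil
δ_B = (0.01070476/0.01123720 − 1)×1000 = (0.952618 − 1)×1000 = -47.382 per mil
f_A = (δ_mix − δ_B)/(δ_A − δ_B) = (-60.0 − (-47.382))/(-87.974 − (-47.382))
f_A = -12.618 / -40.592 = 0.3109

0.311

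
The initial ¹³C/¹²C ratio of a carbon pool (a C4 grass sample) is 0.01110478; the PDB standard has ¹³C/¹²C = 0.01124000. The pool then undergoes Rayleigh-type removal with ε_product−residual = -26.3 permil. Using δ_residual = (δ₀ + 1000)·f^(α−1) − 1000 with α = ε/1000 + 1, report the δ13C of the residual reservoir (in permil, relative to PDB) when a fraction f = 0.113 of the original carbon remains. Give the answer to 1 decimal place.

δ₀ = (0.01110478/0.01124000 − 1)×1000 = (0.987970 − 1)×1000 = -12.030 permil
α − 1 = ε/1000 = -0.0263
f^(α−1) = 0.113^(-0.0263) = 1.059020
δ_res = (-12.030 + 1000) × 1.059020 − 1000 = 1046.279 − 1000 = 46.28 permil

46.3 permil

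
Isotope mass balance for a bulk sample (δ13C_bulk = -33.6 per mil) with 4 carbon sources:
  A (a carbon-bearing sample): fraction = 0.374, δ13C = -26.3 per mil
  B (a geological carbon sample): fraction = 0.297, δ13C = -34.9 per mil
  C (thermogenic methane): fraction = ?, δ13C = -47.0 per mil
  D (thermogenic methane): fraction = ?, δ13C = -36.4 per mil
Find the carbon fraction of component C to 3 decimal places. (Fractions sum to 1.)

0.134

Let f_C and f_D be the unknown fractions; fractions sum to 1 so f_C + f_D = 0.329.
Mass balance: Σ fᵢ·δᵢ = δ_bulk ⇒ f_C·(-47.0) + f_D·(-36.4) = -33.6 − (-20.201) = -13.399
Substitute f_D = 0.329 − f_C:
f_C·(-47.0 − -36.4) = -13.399 − 0.329×(-36.4) = -1.423
f_C = -1.423 / -10.6 = 0.1342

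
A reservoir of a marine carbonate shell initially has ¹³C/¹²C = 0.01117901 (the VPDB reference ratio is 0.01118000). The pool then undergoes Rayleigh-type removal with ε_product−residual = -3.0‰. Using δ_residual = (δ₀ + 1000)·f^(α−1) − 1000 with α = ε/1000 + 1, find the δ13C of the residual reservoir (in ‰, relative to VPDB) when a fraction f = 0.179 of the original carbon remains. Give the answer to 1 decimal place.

δ₀ = (0.01117901/0.01118000 − 1)×1000 = (0.999911 − 1)×1000 = -0.089‰
α − 1 = ε/1000 = -0.0030
f^(α−1) = 0.179^(-0.0030) = 1.005174
δ_res = (-0.089 + 1000) × 1.005174 − 1000 = 1005.085 − 1000 = 5.09‰

5.1‰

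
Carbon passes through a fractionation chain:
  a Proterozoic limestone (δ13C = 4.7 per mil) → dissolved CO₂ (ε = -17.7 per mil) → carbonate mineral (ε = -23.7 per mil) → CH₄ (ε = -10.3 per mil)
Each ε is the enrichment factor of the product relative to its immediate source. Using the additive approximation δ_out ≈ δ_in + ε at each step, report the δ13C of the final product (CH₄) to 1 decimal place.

-47.0 per mil

step 1: δ ≈ 4.7 + (-17.7) = -13.0 per mil
step 2: δ ≈ -13.0 + (-23.7) = -36.7 per mil
step 3: δ ≈ -36.7 + (-10.3) = -47.0 per mil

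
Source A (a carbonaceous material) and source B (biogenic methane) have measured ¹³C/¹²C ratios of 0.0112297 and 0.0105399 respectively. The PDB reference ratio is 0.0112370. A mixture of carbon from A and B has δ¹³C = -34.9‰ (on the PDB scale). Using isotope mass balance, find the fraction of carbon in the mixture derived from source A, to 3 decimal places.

δ_A = (0.0112297/0.0112370 − 1)×1000 = (0.999350 − 1)×1000 = -0.650‰
δ_B = (0.0105399/0.0112370 − 1)×1000 = (0.937964 − 1)×1000 = -62.036‰
f_A = (δ_mix − δ_B)/(δ_A − δ_B) = (-34.9 − (-62.036))/(-0.650 − (-62.036))
f_A = 27.136 / 61.386 = 0.4421

0.442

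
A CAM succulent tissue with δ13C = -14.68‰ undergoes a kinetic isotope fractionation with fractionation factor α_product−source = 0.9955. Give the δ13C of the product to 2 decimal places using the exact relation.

δ_product = (δ_source + 1000)·α − 1000
δ_product = (-14.68 + 1000) × 0.9955 − 1000
δ_product = 980.886 − 1000 = -19.114‰

-19.11‰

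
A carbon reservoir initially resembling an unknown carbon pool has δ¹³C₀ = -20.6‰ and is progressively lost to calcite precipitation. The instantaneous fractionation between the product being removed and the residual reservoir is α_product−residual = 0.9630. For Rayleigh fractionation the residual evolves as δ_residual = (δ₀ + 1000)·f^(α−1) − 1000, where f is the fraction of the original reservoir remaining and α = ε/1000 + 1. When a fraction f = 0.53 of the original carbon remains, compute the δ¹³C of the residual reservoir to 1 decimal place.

Rayleigh residual: δ_res = (δ₀ + 1000)·f^(α−1) − 1000
α − 1 = -0.03700
f^(α−1) = 0.53^(-0.03700) = 1.023769
δ_res = (-20.6 + 1000) × 1.023769 − 1000 = 1002.679 − 1000 = 2.68‰

2.7‰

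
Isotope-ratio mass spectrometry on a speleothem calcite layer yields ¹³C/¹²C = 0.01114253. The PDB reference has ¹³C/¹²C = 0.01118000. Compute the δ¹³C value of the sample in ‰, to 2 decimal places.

δ¹³C = (R_sample / R_standard − 1) × 1000
R_sample / R_standard = 0.01114253 / 0.01118000 = 0.996648
δ¹³C = (0.996648 − 1) × 1000 = -3.352‰

-3.35‰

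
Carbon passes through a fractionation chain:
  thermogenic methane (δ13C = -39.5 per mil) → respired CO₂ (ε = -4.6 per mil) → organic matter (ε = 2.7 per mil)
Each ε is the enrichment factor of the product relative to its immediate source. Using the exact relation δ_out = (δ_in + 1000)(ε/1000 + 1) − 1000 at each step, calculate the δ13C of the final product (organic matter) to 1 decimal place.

step 1: δ = (-39.50 + 1000)·(-4.6/1000 + 1) − 1000 = -43.92 per mil
step 2: δ = (-43.92 + 1000)·(2.7/1000 + 1) − 1000 = -41.34 per mil

-41.3 per mil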